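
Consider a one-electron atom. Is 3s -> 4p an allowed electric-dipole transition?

Initial l = 0, final l = 1, so Δl = +1. E1 requires Δl = ±1: passes.
All E1 selection rules are satisfied.

allowed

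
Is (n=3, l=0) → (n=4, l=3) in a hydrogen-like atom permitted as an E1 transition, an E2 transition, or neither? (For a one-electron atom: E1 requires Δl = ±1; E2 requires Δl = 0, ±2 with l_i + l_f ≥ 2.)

neither

Δl = 3 − 0 = +3; l_i + l_f = 3.
E1 (Δl = ±1): not satisfied.
E2 (Δl = 0,±2, l_i+l_f ≥ 2): not satisfied.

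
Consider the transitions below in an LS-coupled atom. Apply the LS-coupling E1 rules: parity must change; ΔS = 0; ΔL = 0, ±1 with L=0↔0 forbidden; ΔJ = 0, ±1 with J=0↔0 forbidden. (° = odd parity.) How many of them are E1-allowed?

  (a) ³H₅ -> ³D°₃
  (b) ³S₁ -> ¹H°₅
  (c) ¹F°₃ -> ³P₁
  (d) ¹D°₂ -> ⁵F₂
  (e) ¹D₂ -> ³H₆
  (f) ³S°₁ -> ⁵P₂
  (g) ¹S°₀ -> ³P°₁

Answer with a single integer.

0

(a) forbidden (ΔL, ΔJ fail)
(b) forbidden (ΔS, ΔL, ΔJ fail)
(c) forbidden (ΔS, ΔL, ΔJ fail)
(d) forbidden (ΔS fails)
(e) forbidden (parity, ΔS, ΔL, ΔJ fail)
(f) forbidden (ΔS fails)
(g) forbidden (parity, ΔS fail)
Total allowed: 0 of 7.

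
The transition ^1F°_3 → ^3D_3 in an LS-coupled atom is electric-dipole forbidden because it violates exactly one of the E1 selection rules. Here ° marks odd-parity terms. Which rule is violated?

Reading off the term symbols: S 0→1, L 3→2, J 3→3, parity odd→even.
Parity must change: odd → even — ok.
ΔS = 0: S: 0 → 1 — fails.
ΔL = 0, ±1 (not L=0↔0): L: 3 → 2, ΔL = -1 — ok.
ΔJ = 0, ±1 (not J=0↔0): J: 3 → 3, ΔJ = +0 — ok.

the ΔS = 0 rule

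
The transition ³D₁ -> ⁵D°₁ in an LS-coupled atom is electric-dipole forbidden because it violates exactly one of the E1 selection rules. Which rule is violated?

Reading off the term symbols: S 1→2, L 2→2, J 1→1, parity even→odd.
Parity must change: even → odd — satisfied.
ΔS = 0: S: 1 → 2 — violated.
ΔL = 0, ±1 (not L=0↔0): L: 2 → 2, ΔL = +0 — satisfied.
ΔJ = 0, ±1 (not J=0↔0): J: 1 → 1, ΔJ = +0 — satisfied.

the ΔS = 0 rule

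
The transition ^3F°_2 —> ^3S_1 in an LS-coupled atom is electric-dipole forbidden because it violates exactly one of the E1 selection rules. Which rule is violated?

ΔS = 0: S: 1 → 1 — ok.
ΔJ = 0, ±1 (not J=0↔0): J: 2 → 1, ΔJ = -1 — ok.
ΔL = 0, ±1 (not L=0↔0): L: 3 → 0, ΔL = -3 — fails.
Parity must change: odd → even — ok.

the ΔL = 0, ±1 rule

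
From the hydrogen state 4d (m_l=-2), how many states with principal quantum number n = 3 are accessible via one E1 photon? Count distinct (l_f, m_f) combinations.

E1 requires Δl = ±1, so l_f ∈ {1, 3}; with 0 ≤ l_f ≤ n_f−1 = 2, the allowed l_f values are {1}.
For l_f = 1: m_f ∈ {m_i−1, m_i, m_i+1} ∩ [−1, 1] = {-1} → 1 state.
Total: 1.

1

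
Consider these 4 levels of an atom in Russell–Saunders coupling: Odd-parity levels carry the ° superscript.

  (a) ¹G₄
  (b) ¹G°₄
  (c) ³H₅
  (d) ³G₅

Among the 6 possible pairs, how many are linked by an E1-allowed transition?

1

(a)–(b): allowed.
(a)–(c): forbidden (parity, ΔS).
(a)–(d): forbidden (parity, ΔS).
(b)–(c): forbidden (ΔS).
(b)–(d): forbidden (ΔS).
(c)–(d): forbidden (parity).
Allowed pairs: 1 of 6.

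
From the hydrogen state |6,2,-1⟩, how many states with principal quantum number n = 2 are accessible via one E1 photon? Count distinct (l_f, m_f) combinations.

2

E1 requires Δl = ±1, so l_f ∈ {1, 3}; with 0 ≤ l_f ≤ n_f−1 = 1, the allowed l_f values are {1}.
For l_f = 1: m_f ∈ {m_i−1, m_i, m_i+1} ∩ [−1, 1] = {-1, 0} → 2 states.
Total: 2.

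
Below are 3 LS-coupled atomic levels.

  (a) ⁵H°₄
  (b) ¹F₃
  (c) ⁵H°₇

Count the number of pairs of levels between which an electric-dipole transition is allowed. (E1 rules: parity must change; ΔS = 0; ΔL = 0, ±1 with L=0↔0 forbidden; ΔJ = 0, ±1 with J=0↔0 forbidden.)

(a)–(b): forbidden (ΔS, ΔL).
(a)–(c): forbidden (parity, ΔJ).
(b)–(c): forbidden (ΔS, ΔL, ΔJ).
Allowed pairs: 0 of 3.

0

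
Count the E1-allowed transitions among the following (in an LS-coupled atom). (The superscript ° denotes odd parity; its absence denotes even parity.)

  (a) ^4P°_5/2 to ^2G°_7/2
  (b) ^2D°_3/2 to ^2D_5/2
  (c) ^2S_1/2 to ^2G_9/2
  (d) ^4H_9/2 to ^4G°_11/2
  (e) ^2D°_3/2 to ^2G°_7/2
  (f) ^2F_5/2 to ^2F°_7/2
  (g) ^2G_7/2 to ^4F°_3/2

3

(a) forbidden (parity, ΔS, ΔL fail)
(b) allowed
(c) forbidden (parity, ΔL, ΔJ fail)
(d) allowed
(e) forbidden (parity, ΔL, ΔJ fail)
(f) allowed
(g) forbidden (ΔS, ΔJ fail)
Total allowed: 3 of 7.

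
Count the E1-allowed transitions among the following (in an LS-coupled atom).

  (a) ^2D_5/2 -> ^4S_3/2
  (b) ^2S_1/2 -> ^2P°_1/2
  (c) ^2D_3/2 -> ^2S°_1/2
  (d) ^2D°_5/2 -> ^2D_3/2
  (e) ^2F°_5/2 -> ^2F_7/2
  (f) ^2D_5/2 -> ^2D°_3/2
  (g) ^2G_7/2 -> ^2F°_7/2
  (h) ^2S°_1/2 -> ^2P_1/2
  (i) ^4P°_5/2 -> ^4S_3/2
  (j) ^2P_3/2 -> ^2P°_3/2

8

(a) forbidden (parity, ΔS, ΔL fail)
(b) allowed
(c) forbidden (ΔL fails)
(d) allowed
(e) allowed
(f) allowed
(g) allowed
(h) allowed
(i) allowed
(j) allowed
Total allowed: 8 of 10.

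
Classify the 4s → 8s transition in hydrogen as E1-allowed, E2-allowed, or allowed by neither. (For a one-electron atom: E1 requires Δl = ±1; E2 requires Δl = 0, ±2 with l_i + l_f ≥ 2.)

neither

Δl = 0 − 0 = +0; l_i + l_f = 0.
E1 (Δl = ±1): not satisfied.
E2 (Δl = 0,±2, l_i+l_f ≥ 2): not satisfied.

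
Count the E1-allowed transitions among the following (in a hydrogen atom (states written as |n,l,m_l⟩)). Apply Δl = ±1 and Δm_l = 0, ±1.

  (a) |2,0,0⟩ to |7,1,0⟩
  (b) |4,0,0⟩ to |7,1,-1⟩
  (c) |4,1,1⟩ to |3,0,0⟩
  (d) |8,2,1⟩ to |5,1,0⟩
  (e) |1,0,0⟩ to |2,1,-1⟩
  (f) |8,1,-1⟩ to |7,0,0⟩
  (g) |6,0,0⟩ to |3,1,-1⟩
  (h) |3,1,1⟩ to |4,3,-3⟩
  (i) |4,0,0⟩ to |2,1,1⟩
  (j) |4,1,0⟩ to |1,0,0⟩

9

(a) allowed
(b) allowed
(c) allowed
(d) allowed
(e) allowed
(f) allowed
(g) allowed
(h) forbidden — Δl = +2 (E1 requires Δl = ±1); Δm_l = -4 (E1 requires Δm_l = 0, ±1)
(i) allowed
(j) allowed
Total allowed: 9 of 10.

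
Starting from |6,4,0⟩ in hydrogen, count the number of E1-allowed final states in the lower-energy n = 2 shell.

0

E1 requires l_f ∈ {3, 5}, but neither lies in [0, 1], so no final state is reachable.
Total: 0.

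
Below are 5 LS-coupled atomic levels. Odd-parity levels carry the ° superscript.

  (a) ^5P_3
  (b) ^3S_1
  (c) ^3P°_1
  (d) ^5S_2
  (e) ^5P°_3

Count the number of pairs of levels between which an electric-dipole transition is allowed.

3

(a)–(b): forbidden (parity, ΔS, ΔJ).
(a)–(c): forbidden (ΔS, ΔJ).
(a)–(d): forbidden (parity).
(a)–(e): allowed.
(b)–(c): allowed.
(b)–(d): forbidden (parity, ΔS, ΔL).
(b)–(e): forbidden (ΔS, ΔJ).
(c)–(d): forbidden (ΔS).
(c)–(e): forbidden (parity, ΔS, ΔJ).
(d)–(e): allowed.
Allowed pairs: 3 of 10.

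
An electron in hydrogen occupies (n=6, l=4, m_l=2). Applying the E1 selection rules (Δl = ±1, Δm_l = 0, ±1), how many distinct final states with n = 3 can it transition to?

0

E1 requires l_f ∈ {3, 5}, but neither lies in [0, 2], so no final state is reachable.
Total: 0.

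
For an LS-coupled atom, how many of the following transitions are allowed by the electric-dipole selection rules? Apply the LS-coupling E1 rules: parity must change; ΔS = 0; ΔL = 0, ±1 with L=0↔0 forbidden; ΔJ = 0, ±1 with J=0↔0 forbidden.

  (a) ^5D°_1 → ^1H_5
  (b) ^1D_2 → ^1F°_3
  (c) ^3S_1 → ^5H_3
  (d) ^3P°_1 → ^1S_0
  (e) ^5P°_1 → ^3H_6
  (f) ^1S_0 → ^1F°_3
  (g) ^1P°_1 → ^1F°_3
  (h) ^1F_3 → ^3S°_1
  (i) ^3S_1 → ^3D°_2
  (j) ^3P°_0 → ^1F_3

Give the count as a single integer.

(a) forbidden (ΔS, ΔL, ΔJ fail)
(b) allowed
(c) forbidden (parity, ΔS, ΔL, ΔJ fail)
(d) forbidden (ΔS fails)
(e) forbidden (ΔS, ΔL, ΔJ fail)
(f) forbidden (ΔL, ΔJ fail)
(g) forbidden (parity, ΔL, ΔJ fail)
(h) forbidden (ΔS, ΔL, ΔJ fail)
(i) forbidden (ΔL fails)
(j) forbidden (ΔS, ΔL, ΔJ fail)
Total allowed: 1 of 10.

1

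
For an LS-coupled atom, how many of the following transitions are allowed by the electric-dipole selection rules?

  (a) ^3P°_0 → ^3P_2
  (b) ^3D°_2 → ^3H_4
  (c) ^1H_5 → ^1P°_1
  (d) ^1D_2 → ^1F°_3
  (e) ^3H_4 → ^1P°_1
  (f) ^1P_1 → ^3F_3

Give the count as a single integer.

(a) forbidden (ΔJ fails)
(b) forbidden (ΔL, ΔJ fail)
(c) forbidden (ΔL, ΔJ fail)
(d) allowed
(e) forbidden (ΔS, ΔL, ΔJ fail)
(f) forbidden (parity, ΔS, ΔL, ΔJ fail)
Total allowed: 1 of 6.

1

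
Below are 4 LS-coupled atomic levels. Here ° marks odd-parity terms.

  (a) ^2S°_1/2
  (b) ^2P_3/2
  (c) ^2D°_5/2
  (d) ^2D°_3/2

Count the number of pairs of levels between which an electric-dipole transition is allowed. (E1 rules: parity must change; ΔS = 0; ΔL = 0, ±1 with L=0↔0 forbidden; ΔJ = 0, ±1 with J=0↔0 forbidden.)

(a)–(b): allowed.
(a)–(c): forbidden (parity, ΔL, ΔJ).
(a)–(d): forbidden (parity, ΔL).
(b)–(c): allowed.
(b)–(d): allowed.
(c)–(d): forbidden (parity).
Allowed pairs: 3 of 6.

3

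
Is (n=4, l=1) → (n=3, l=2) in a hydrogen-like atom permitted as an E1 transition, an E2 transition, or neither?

E1

Δl = 2 − 1 = +1; l_i + l_f = 3.
E1 (Δl = ±1): satisfied.
E2 (Δl = 0,±2, l_i+l_f ≥ 2): not satisfied.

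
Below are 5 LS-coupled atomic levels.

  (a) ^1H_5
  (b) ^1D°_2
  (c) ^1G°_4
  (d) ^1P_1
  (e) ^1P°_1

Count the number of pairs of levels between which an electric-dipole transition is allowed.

(a)–(b): forbidden (ΔL, ΔJ).
(a)–(c): allowed.
(a)–(d): forbidden (parity, ΔL, ΔJ).
(a)–(e): forbidden (ΔL, ΔJ).
(b)–(c): forbidden (parity, ΔL, ΔJ).
(b)–(d): allowed.
(b)–(e): forbidden (parity).
(c)–(d): forbidden (ΔL, ΔJ).
(c)–(e): forbidden (parity, ΔL, ΔJ).
(d)–(e): allowed.
Allowed pairs: 3 of 10.

3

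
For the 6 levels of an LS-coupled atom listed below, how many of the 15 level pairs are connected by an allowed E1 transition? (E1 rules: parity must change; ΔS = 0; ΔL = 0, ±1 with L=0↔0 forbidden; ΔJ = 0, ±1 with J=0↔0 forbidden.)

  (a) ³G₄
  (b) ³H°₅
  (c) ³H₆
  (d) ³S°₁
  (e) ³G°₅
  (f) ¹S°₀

4

(a)–(b): allowed.
(a)–(c): forbidden (parity, ΔJ).
(a)–(d): forbidden (ΔL, ΔJ).
(a)–(e): allowed.
(a)–(f): forbidden (ΔS, ΔL, ΔJ).
(b)–(c): allowed.
(b)–(d): forbidden (parity, ΔL, ΔJ).
(b)–(e): forbidden (parity).
(b)–(f): forbidden (parity, ΔS, ΔL, ΔJ).
(c)–(d): forbidden (ΔL, ΔJ).
(c)–(e): allowed.
(c)–(f): forbidden (ΔS, ΔL, ΔJ).
(d)–(e): forbidden (parity, ΔL, ΔJ).
(d)–(f): forbidden (parity, ΔS, ΔL).
(e)–(f): forbidden (parity, ΔS, ΔL, ΔJ).
Allowed pairs: 4 of 15.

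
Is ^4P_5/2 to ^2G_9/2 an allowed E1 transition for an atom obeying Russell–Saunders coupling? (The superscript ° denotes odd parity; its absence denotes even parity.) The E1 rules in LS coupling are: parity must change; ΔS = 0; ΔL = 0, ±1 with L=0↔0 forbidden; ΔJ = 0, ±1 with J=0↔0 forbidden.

forbidden

Parity must change: even → even — ✗.
ΔS = 0: S: 3/2 → 1/2 — ✗.
ΔL = 0, ±1 (not L=0↔0): L: 1 → 4, ΔL = +3 — ✗.
ΔJ = 0, ±1 (not J=0↔0): J: 5/2 → 9/2, ΔJ = +2 — ✗.
Rule(s) violated: parity, ΔS, ΔL, ΔJ.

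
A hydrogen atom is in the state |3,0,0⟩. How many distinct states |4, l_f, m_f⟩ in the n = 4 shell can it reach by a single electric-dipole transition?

E1 requires Δl = ±1, so l_f ∈ {-1, 1}; with 0 ≤ l_f ≤ n_f−1 = 3, the allowed l_f values are {1}.
For l_f = 1: m_f ∈ {m_i−1, m_i, m_i+1} ∩ [−1, 1] = {-1, 0, 1} → 3 states.
Total: 3.

3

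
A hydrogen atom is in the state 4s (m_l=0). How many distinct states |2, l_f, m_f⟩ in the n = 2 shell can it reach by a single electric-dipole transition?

3

E1 requires Δl = ±1, so l_f ∈ {-1, 1}; with 0 ≤ l_f ≤ n_f−1 = 1, the allowed l_f values are {1}.
For l_f = 1: m_f ∈ {m_i−1, m_i, m_i+1} ∩ [−1, 1] = {-1, 0, 1} → 3 states.
Total: 3.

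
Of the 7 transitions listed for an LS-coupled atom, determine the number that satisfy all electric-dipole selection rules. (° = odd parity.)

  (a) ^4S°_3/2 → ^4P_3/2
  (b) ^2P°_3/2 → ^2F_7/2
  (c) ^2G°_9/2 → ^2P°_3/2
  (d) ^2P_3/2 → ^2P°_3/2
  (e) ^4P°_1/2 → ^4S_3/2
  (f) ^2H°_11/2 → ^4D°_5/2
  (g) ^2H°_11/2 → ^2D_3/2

3

(a) allowed
(b) forbidden (ΔL, ΔJ fail)
(c) forbidden (parity, ΔL, ΔJ fail)
(d) allowed
(e) allowed
(f) forbidden (parity, ΔS, ΔL, ΔJ fail)
(g) forbidden (ΔL, ΔJ fail)
Total allowed: 3 of 7.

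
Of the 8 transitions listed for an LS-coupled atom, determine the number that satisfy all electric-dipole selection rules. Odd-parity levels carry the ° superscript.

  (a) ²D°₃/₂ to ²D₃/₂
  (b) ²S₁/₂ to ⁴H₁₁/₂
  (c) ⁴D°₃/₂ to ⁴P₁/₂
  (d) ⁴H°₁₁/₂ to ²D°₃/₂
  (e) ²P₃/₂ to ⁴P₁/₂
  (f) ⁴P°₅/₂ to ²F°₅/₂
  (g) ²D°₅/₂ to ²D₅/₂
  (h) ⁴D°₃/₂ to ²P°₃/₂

(a) allowed
(b) forbidden (parity, ΔS, ΔL, ΔJ fail)
(c) allowed
(d) forbidden (parity, ΔS, ΔL, ΔJ fail)
(e) forbidden (parity, ΔS fail)
(f) forbidden (parity, ΔS, ΔL fail)
(g) allowed
(h) forbidden (parity, ΔS fail)
Total allowed: 3 of 8.

3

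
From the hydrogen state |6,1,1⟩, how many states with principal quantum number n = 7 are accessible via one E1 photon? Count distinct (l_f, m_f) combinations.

4

E1 requires Δl = ±1, so l_f ∈ {0, 2}; with 0 ≤ l_f ≤ n_f−1 = 6, the allowed l_f values are {0, 2}.
For l_f = 0: m_f ∈ {m_i−1, m_i, m_i+1} ∩ [−0, 0] = {0} → 1 state.
For l_f = 2: m_f ∈ {m_i−1, m_i, m_i+1} ∩ [−2, 2] = {0, 1, 2} → 3 states.
Total: 4.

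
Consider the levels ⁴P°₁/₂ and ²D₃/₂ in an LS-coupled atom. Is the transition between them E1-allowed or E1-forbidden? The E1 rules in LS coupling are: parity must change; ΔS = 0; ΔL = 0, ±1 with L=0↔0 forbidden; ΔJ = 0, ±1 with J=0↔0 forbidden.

ΔJ = 0, ±1 (not J=0↔0): J: 1/2 → 3/2, ΔJ = +1 — ✓.
ΔS = 0: S: 3/2 → 1/2 — ✗.
ΔL = 0, ±1 (not L=0↔0): L: 1 → 2, ΔL = +1 — ✓.
Parity must change: odd → even — ✓.
Rule(s) violated: ΔS.

forbidden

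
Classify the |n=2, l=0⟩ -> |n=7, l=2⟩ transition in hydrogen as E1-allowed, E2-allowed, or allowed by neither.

E2

Δl = 2 − 0 = +2; l_i + l_f = 2.
E1 (Δl = ±1): not satisfied.
E2 (Δl = 0,±2, l_i+l_f ≥ 2): satisfied.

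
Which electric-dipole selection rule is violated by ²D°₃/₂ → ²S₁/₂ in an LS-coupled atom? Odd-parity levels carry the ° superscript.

Initial level: S=1/2, L=2, J=3/2, parity odd. Final level: S=1/2, L=0, J=1/2, parity even.
Parity must change: odd → even — ✓.
ΔS = 0: S: 1/2 → 1/2 — ✓.
ΔL = 0, ±1 (not L=0↔0): L: 2 → 0, ΔL = -2 — ✗.
ΔJ = 0, ±1 (not J=0↔0): J: 3/2 → 1/2, ΔJ = -1 — ✓.

the ΔL = 0, ±1 rule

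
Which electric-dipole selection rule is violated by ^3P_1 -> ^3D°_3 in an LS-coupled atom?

Parity must change: even → odd — satisfied.
ΔS = 0: S: 1 → 1 — satisfied.
ΔL = 0, ±1 (not L=0↔0): L: 1 → 2, ΔL = +1 — satisfied.
ΔJ = 0, ±1 (not J=0↔0): J: 1 → 3, ΔJ = +2 — violated.

the ΔJ = 0, ±1 rule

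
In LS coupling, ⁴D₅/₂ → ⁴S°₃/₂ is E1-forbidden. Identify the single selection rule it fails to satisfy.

Reading off the term symbols: S 3/2→3/2, L 2→0, J 5/2→3/2, parity even→odd.
Parity must change: even → odd — passes.
ΔS = 0: S: 3/2 → 3/2 — passes.
ΔL = 0, ±1 (not L=0↔0): L: 2 → 0, ΔL = -2 — fails.
ΔJ = 0, ±1 (not J=0↔0): J: 5/2 → 3/2, ΔJ = -1 — passes.

the ΔL = 0, ±1 rule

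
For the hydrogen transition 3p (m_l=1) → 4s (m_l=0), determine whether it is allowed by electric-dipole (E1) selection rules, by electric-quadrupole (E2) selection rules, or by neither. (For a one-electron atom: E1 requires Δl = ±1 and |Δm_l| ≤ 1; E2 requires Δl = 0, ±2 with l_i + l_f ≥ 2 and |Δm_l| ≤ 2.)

E1

Δl = 0 − 1 = -1; l_i + l_f = 1.
Δm_l = -1.
E1 (Δl = ±1, |Δm_l| ≤ 1): satisfied.
E2 (Δl = 0,±2, l_i+l_f ≥ 2, |Δm_l| ≤ 2): not satisfied.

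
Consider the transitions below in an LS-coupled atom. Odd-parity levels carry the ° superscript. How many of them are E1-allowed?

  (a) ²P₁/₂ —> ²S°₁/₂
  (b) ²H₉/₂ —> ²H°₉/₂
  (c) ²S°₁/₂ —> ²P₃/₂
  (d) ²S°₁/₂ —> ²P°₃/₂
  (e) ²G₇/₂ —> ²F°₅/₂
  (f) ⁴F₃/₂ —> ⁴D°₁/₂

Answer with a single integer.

5

(a) allowed
(b) allowed
(c) allowed
(d) forbidden (parity fails)
(e) allowed
(f) allowed
Total allowed: 5 of 6.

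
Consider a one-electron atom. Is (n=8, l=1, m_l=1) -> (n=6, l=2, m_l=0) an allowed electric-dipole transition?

l: 1 → 2 (Δl = +1). Δl = ±1 passes.
Δm_l = 0 − (1) = -1. E1 requires Δm_l = 0, ±1: passes.
All E1 selection rules are satisfied.

allowed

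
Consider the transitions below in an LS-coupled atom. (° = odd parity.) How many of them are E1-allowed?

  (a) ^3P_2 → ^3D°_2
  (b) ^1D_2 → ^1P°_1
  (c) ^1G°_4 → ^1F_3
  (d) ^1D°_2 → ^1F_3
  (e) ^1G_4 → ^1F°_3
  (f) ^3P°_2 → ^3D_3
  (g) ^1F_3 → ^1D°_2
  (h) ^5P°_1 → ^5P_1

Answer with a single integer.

(a) allowed
(b) allowed
(c) allowed
(d) allowed
(e) allowed
(f) allowed
(g) allowed
(h) allowed
Total allowed: 8 of 8.

8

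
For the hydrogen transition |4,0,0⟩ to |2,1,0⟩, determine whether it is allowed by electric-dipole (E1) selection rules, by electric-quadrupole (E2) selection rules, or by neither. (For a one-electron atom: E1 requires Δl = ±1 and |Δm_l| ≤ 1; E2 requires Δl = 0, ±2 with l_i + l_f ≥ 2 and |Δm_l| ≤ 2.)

Δl = 1 − 0 = +1; l_i + l_f = 1.
Δm_l = +0.
E1 (Δl = ±1, |Δm_l| ≤ 1): satisfied.
E2 (Δl = 0,±2, l_i+l_f ≥ 2, |Δm_l| ≤ 2): not satisfied.

E1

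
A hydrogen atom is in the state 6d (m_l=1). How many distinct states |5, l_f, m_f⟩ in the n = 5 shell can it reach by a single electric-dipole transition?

E1 requires Δl = ±1, so l_f ∈ {1, 3}; with 0 ≤ l_f ≤ n_f−1 = 4, the allowed l_f values are {1, 3}.
For l_f = 1: m_f ∈ {m_i−1, m_i, m_i+1} ∩ [−1, 1] = {0, 1} → 2 states.
For l_f = 3: m_f ∈ {m_i−1, m_i, m_i+1} ∩ [−3, 3] = {0, 1, 2} → 3 states.
Total: 5.

5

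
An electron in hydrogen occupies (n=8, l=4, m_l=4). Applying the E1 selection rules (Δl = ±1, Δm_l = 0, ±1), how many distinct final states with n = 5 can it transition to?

E1 requires Δl = ±1, so l_f ∈ {3, 5}; with 0 ≤ l_f ≤ n_f−1 = 4, the allowed l_f values are {3}.
For l_f = 3: m_f ∈ {m_i−1, m_i, m_i+1} ∩ [−3, 3] = {3} → 1 state.
Total: 1.

1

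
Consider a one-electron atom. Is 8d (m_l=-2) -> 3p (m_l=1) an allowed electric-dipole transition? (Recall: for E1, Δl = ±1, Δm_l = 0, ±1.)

Initial l = 2, final l = 1, so Δl = -1. E1 requires Δl = ±1: passes.
Δm_l = 1 − (-2) = +3. E1 requires Δm_l = 0, ±1: fails.
The transition is electric-dipole forbidden.

forbidden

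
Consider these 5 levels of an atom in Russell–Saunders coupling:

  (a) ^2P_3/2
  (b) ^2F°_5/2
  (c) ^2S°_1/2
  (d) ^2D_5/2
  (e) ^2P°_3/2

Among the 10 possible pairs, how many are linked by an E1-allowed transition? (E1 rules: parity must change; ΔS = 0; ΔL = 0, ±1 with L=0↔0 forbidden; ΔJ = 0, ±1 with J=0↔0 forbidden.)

4

(a)–(b): forbidden (ΔL).
(a)–(c): allowed.
(a)–(d): forbidden (parity).
(a)–(e): allowed.
(b)–(c): forbidden (parity, ΔL, ΔJ).
(b)–(d): allowed.
(b)–(e): forbidden (parity, ΔL).
(c)–(d): forbidden (ΔL, ΔJ).
(c)–(e): forbidden (parity).
(d)–(e): allowed.
Allowed pairs: 4 of 10.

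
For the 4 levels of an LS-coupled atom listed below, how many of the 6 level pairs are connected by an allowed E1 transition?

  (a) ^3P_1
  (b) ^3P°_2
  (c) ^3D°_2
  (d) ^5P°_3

(a)–(b): allowed.
(a)–(c): allowed.
(a)–(d): forbidden (ΔS, ΔJ).
(b)–(c): forbidden (parity).
(b)–(d): forbidden (parity, ΔS).
(c)–(d): forbidden (parity, ΔS).
Allowed pairs: 2 of 6.

2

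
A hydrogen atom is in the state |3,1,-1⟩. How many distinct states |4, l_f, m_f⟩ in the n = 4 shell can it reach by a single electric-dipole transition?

E1 requires Δl = ±1, so l_f ∈ {0, 2}; with 0 ≤ l_f ≤ n_f−1 = 3, the allowed l_f values are {0, 2}.
For l_f = 0: m_f ∈ {m_i−1, m_i, m_i+1} ∩ [−0, 0] = {0} → 1 state.
For l_f = 2: m_f ∈ {m_i−1, m_i, m_i+1} ∩ [−2, 2] = {-2, -1, 0} → 3 states.
Total: 4.

4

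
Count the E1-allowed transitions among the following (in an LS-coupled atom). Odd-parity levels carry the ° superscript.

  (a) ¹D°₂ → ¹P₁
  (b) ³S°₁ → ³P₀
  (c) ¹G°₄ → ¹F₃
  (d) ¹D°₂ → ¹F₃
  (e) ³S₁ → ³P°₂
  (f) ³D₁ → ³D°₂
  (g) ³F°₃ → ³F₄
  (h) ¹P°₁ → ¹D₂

(a) allowed
(b) allowed
(c) allowed
(d) allowed
(e) allowed
(f) allowed
(g) allowed
(h) allowed
Total allowed: 8 of 8.

8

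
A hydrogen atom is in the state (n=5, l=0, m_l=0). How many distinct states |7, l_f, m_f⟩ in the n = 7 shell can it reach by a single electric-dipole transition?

E1 requires Δl = ±1, so l_f ∈ {-1, 1}; with 0 ≤ l_f ≤ n_f−1 = 6, the allowed l_f values are {1}.
For l_f = 1: m_f ∈ {m_i−1, m_i, m_i+1} ∩ [−1, 1] = {-1, 0, 1} → 3 states.
Total: 3.

3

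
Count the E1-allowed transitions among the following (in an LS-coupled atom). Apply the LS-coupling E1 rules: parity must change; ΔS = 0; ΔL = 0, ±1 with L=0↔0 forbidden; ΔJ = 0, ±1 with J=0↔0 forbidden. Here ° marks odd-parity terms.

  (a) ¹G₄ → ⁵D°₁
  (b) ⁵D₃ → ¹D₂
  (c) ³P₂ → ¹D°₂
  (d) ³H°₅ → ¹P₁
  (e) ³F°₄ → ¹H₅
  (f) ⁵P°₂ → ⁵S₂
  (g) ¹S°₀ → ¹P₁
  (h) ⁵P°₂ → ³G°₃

(a) forbidden (ΔS, ΔL, ΔJ fail)
(b) forbidden (parity, ΔS fail)
(c) forbidden (ΔS fails)
(d) forbidden (ΔS, ΔL, ΔJ fail)
(e) forbidden (ΔS, ΔL fail)
(f) allowed
(g) allowed
(h) forbidden (parity, ΔS, ΔL fail)
Total allowed: 2 of 8.

2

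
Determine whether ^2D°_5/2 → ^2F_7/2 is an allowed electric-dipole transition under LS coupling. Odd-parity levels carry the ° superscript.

allowed

Reading off the term symbols: S 1/2→1/2, L 2→3, J 5/2→7/2, parity odd→even.
Parity must change: odd → even — ✓.
ΔS = 0: S: 1/2 → 1/2 — ✓.
ΔL = 0, ±1 (not L=0↔0): L: 2 → 3, ΔL = +1 — ✓.
ΔJ = 0, ±1 (not J=0↔0): J: 5/2 → 7/2, ΔJ = +1 — ✓.
All four E1 rules are satisfied.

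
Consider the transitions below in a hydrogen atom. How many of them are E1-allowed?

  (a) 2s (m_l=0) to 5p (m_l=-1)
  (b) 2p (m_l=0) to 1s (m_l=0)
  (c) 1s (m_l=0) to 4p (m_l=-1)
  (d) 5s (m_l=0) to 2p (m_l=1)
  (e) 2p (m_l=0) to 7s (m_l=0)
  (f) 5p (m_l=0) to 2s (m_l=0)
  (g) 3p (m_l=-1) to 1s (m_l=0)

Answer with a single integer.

7

(a) allowed
(b) allowed
(c) allowed
(d) allowed
(e) allowed
(f) allowed
(g) allowed
Total allowed: 7 of 7.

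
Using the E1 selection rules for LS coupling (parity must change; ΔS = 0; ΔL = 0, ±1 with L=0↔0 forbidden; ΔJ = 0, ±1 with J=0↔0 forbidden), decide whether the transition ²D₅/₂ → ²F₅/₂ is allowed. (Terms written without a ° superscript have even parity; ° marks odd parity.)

forbidden

Initial level: S=1/2, L=2, J=5/2, parity even. Final level: S=1/2, L=3, J=5/2, parity even.
Parity must change: even → even — violated.
ΔS = 0: S: 1/2 → 1/2 — satisfied.
ΔL = 0, ±1 (not L=0↔0): L: 2 → 3, ΔL = +1 — satisfied.
ΔJ = 0, ±1 (not J=0↔0): J: 5/2 → 5/2, ΔJ = +0 — satisfied.
Rule(s) violated: parity.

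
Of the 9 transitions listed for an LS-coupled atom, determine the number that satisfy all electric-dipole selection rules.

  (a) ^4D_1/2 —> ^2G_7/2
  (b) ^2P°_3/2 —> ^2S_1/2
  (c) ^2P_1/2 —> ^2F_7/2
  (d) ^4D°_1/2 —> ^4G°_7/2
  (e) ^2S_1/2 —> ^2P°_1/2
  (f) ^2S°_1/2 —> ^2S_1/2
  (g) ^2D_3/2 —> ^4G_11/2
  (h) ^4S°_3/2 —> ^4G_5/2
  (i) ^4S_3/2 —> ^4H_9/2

2

(a) forbidden (parity, ΔS, ΔL, ΔJ fail)
(b) allowed
(c) forbidden (parity, ΔL, ΔJ fail)
(d) forbidden (parity, ΔL, ΔJ fail)
(e) allowed
(f) forbidden (ΔL fails)
(g) forbidden (parity, ΔS, ΔL, ΔJ fail)
(h) forbidden (ΔL fails)
(i) forbidden (parity, ΔL, ΔJ fail)
Total allowed: 2 of 9.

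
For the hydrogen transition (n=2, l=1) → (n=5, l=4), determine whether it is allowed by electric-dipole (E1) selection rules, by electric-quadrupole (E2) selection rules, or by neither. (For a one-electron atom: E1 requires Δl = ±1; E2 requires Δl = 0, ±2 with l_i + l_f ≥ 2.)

Δl = 4 − 1 = +3; l_i + l_f = 5.
E1 (Δl = ±1): not satisfied.
E2 (Δl = 0,±2, l_i+l_f ≥ 2): not satisfied.

neither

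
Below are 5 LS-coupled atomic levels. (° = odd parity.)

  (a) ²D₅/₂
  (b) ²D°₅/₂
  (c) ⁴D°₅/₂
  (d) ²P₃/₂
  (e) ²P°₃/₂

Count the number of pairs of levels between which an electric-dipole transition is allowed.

(a)–(b): allowed.
(a)–(c): forbidden (ΔS).
(a)–(d): forbidden (parity).
(a)–(e): allowed.
(b)–(c): forbidden (parity, ΔS).
(b)–(d): allowed.
(b)–(e): forbidden (parity).
(c)–(d): forbidden (ΔS).
(c)–(e): forbidden (parity, ΔS).
(d)–(e): allowed.
Allowed pairs: 4 of 10.

4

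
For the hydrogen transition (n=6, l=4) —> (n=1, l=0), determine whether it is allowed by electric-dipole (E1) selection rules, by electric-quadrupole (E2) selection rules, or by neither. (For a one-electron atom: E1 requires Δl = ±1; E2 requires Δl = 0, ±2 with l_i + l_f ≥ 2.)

Δl = 0 − 4 = -4; l_i + l_f = 4.
E1 (Δl = ±1): not satisfied.
E2 (Δl = 0,±2, l_i+l_f ≥ 2): not satisfied.

neither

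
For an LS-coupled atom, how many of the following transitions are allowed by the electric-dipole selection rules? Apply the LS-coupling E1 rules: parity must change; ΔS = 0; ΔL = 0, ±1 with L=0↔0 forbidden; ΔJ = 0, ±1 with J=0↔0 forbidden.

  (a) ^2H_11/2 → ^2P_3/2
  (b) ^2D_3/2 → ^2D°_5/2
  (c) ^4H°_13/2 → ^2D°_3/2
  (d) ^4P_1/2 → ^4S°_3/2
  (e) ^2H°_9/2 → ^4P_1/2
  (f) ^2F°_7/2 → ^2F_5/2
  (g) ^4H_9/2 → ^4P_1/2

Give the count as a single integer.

3

(a) forbidden (parity, ΔL, ΔJ fail)
(b) allowed
(c) forbidden (parity, ΔS, ΔL, ΔJ fail)
(d) allowed
(e) forbidden (ΔS, ΔL, ΔJ fail)
(f) allowed
(g) forbidden (parity, ΔL, ΔJ fail)
Total allowed: 3 of 7.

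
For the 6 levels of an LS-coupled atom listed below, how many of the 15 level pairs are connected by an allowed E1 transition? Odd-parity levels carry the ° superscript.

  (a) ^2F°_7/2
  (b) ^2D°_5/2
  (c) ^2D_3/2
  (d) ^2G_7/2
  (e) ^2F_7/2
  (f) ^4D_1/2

(a)–(b): forbidden (parity).
(a)–(c): forbidden (ΔJ).
(a)–(d): allowed.
(a)–(e): allowed.
(a)–(f): forbidden (ΔS, ΔJ).
(b)–(c): allowed.
(b)–(d): forbidden (ΔL).
(b)–(e): allowed.
(b)–(f): forbidden (ΔS, ΔJ).
(c)–(d): forbidden (parity, ΔL, ΔJ).
(c)–(e): forbidden (parity, ΔJ).
(c)–(f): forbidden (parity, ΔS).
(d)–(e): forbidden (parity).
(d)–(f): forbidden (parity, ΔS, ΔL, ΔJ).
(e)–(f): forbidden (parity, ΔS, ΔJ).
Allowed pairs: 4 of 15.

4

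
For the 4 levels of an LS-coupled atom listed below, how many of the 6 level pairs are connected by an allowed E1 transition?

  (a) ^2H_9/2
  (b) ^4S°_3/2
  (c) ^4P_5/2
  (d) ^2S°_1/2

(a)–(b): forbidden (ΔS, ΔL, ΔJ).
(a)–(c): forbidden (parity, ΔS, ΔL, ΔJ).
(a)–(d): forbidden (ΔL, ΔJ).
(b)–(c): allowed.
(b)–(d): forbidden (parity, ΔS, ΔL).
(c)–(d): forbidden (ΔS, ΔJ).
Allowed pairs: 1 of 6.

1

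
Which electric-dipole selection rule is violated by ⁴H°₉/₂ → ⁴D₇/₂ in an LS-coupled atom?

the ΔL = 0, ±1 rule

Initial level: S=3/2, L=5, J=9/2, parity odd. Final level: S=3/2, L=2, J=7/2, parity even.
Parity must change: odd → even — passes.
ΔS = 0: S: 3/2 → 3/2 — passes.
ΔL = 0, ±1 (not L=0↔0): L: 5 → 2, ΔL = -3 — fails.
ΔJ = 0, ±1 (not J=0↔0): J: 9/2 → 7/2, ΔJ = -1 — passes.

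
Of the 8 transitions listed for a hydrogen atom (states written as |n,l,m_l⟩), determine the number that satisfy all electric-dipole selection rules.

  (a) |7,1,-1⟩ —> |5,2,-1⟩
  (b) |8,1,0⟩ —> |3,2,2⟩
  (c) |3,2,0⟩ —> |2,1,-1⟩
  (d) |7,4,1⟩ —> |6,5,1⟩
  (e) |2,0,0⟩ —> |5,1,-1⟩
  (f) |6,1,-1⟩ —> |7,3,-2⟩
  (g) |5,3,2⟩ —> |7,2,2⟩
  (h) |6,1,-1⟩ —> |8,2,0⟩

(a) allowed
(b) forbidden — Δm_l = +2 (E1 requires Δm_l = 0, ±1)
(c) allowed
(d) allowed
(e) allowed
(f) forbidden — Δl = +2 (E1 requires Δl = ±1)
(g) allowed
(h) allowed
Total allowed: 6 of 8.

6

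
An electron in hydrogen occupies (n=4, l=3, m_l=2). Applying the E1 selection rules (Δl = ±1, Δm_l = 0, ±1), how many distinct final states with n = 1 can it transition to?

0

E1 requires l_f ∈ {2, 4}, but neither lies in [0, 0], so no final state is reachable.
Total: 0.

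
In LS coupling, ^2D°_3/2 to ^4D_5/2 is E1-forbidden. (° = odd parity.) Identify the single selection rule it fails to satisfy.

the ΔS = 0 rule

Reading off the term symbols: S 1/2→3/2, L 2→2, J 3/2→5/2, parity odd→even.
ΔS = 0: S: 1/2 → 3/2 — violated.
Parity must change: odd → even — satisfied.
ΔL = 0, ±1 (not L=0↔0): L: 2 → 2, ΔL = +0 — satisfied.
ΔJ = 0, ±1 (not J=0↔0): J: 3/2 → 5/2, ΔJ = +1 — satisfied.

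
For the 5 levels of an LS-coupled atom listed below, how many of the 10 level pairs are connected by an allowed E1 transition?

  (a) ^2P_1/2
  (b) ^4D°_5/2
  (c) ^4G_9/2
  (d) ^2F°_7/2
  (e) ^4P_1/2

(a)–(b): forbidden (ΔS, ΔJ).
(a)–(c): forbidden (parity, ΔS, ΔL, ΔJ).
(a)–(d): forbidden (ΔL, ΔJ).
(a)–(e): forbidden (parity, ΔS).
(b)–(c): forbidden (ΔL, ΔJ).
(b)–(d): forbidden (parity, ΔS).
(b)–(e): forbidden (ΔJ).
(c)–(d): forbidden (ΔS).
(c)–(e): forbidden (parity, ΔL, ΔJ).
(d)–(e): forbidden (ΔS, ΔL, ΔJ).
Allowed pairs: 0 of 10.

0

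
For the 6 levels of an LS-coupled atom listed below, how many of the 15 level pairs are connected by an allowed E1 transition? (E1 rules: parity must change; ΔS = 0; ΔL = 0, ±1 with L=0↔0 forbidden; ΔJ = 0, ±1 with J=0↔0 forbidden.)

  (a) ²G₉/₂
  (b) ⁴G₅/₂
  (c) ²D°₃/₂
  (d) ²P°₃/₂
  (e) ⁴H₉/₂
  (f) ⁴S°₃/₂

(a)–(b): forbidden (parity, ΔS, ΔJ).
(a)–(c): forbidden (ΔL, ΔJ).
(a)–(d): forbidden (ΔL, ΔJ).
(a)–(e): forbidden (parity, ΔS).
(a)–(f): forbidden (ΔS, ΔL, ΔJ).
(b)–(c): forbidden (ΔS, ΔL).
(b)–(d): forbidden (ΔS, ΔL).
(b)–(e): forbidden (parity, ΔJ).
(b)–(f): forbidden (ΔL).
(c)–(d): forbidden (parity).
(c)–(e): forbidden (ΔS, ΔL, ΔJ).
(c)–(f): forbidden (parity, ΔS, ΔL).
(d)–(e): forbidden (ΔS, ΔL, ΔJ).
(d)–(f): forbidden (parity, ΔS).
(e)–(f): forbidden (ΔL, ΔJ).
Allowed pairs: 0 of 15.

0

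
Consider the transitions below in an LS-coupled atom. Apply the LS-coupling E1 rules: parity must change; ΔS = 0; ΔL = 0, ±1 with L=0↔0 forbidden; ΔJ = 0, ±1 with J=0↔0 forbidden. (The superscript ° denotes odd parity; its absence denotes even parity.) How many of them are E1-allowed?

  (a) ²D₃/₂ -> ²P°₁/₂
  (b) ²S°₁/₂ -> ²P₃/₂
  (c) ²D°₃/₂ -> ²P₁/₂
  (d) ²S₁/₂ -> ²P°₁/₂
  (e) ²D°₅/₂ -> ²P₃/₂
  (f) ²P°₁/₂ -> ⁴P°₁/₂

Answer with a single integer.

5

(a) allowed
(b) allowed
(c) allowed
(d) allowed
(e) allowed
(f) forbidden (parity, ΔS fail)
Total allowed: 5 of 6.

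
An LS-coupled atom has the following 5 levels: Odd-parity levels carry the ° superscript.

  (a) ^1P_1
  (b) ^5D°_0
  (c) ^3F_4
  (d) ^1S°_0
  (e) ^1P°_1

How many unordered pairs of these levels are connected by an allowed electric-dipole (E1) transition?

2

(a)–(b): forbidden (ΔS).
(a)–(c): forbidden (parity, ΔS, ΔL, ΔJ).
(a)–(d): allowed.
(a)–(e): allowed.
(b)–(c): forbidden (ΔS, ΔJ).
(b)–(d): forbidden (parity, ΔS, ΔL, ΔJ).
(b)–(e): forbidden (parity, ΔS).
(c)–(d): forbidden (ΔS, ΔL, ΔJ).
(c)–(e): forbidden (ΔS, ΔL, ΔJ).
(d)–(e): forbidden (parity).
Allowed pairs: 2 of 10.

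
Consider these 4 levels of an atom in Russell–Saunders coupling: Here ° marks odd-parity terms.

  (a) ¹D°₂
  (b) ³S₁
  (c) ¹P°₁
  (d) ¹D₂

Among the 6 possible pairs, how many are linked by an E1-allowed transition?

2

(a)–(b): forbidden (ΔS, ΔL).
(a)–(c): forbidden (parity).
(a)–(d): allowed.
(b)–(c): forbidden (ΔS).
(b)–(d): forbidden (parity, ΔS, ΔL).
(c)–(d): allowed.
Allowed pairs: 2 of 6.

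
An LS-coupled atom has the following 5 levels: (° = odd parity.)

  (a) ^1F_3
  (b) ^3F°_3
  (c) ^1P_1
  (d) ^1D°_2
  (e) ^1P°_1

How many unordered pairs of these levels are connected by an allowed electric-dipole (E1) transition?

(a)–(b): forbidden (ΔS).
(a)–(c): forbidden (parity, ΔL, ΔJ).
(a)–(d): allowed.
(a)–(e): forbidden (ΔL, ΔJ).
(b)–(c): forbidden (ΔS, ΔL, ΔJ).
(b)–(d): forbidden (parity, ΔS).
(b)–(e): forbidden (parity, ΔS, ΔL, ΔJ).
(c)–(d): allowed.
(c)–(e): allowed.
(d)–(e): forbidden (parity).
Allowed pairs: 3 of 10.

3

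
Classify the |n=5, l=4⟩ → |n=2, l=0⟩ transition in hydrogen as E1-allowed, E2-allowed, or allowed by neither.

neither

Δl = 0 − 4 = -4; l_i + l_f = 4.
E1 (Δl = ±1): not satisfied.
E2 (Δl = 0,±2, l_i+l_f ≥ 2): not satisfied.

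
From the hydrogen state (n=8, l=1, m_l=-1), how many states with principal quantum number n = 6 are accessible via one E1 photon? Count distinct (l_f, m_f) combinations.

4

E1 requires Δl = ±1, so l_f ∈ {0, 2}; with 0 ≤ l_f ≤ n_f−1 = 5, the allowed l_f values are {0, 2}.
For l_f = 0: m_f ∈ {m_i−1, m_i, m_i+1} ∩ [−0, 0] = {0} → 1 state.
For l_f = 2: m_f ∈ {m_i−1, m_i, m_i+1} ∩ [−2, 2] = {-2, -1, 0} → 3 states.
Total: 4.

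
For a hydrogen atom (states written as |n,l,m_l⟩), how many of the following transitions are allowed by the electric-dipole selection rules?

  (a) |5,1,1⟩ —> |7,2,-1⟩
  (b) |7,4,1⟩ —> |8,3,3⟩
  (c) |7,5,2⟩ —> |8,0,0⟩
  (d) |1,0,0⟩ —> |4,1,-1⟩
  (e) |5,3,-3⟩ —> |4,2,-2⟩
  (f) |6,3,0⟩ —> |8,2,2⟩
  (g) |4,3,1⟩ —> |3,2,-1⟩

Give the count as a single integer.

2

(a) forbidden — Δm_l = -2 (E1 requires Δm_l = 0, ±1)
(b) forbidden — Δm_l = +2 (E1 requires Δm_l = 0, ±1)
(c) forbidden — Δl = -5 (E1 requires Δl = ±1); Δm_l = -2 (E1 requires Δm_l = 0, ±1)
(d) allowed
(e) allowed
(f) forbidden — Δm_l = +2 (E1 requires Δm_l = 0, ±1)
(g) forbidden — Δm_l = -2 (E1 requires Δm_l = 0, ±1)
Total allowed: 2 of 7.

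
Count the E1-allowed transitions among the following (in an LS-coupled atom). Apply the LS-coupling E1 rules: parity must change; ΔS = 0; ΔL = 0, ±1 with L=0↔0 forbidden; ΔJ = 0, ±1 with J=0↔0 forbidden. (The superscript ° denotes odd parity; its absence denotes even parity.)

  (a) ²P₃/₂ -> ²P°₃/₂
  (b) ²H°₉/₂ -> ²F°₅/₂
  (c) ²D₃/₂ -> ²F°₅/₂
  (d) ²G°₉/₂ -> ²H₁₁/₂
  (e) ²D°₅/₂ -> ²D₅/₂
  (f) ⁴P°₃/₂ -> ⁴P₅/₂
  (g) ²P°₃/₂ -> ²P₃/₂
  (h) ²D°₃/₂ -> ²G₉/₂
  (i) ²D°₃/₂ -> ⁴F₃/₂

6

(a) allowed
(b) forbidden (parity, ΔL, ΔJ fail)
(c) allowed
(d) allowed
(e) allowed
(f) allowed
(g) allowed
(h) forbidden (ΔL, ΔJ fail)
(i) forbidden (ΔS fails)
Total allowed: 6 of 9.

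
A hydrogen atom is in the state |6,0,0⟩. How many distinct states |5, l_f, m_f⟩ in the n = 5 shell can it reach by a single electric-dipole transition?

3

E1 requires Δl = ±1, so l_f ∈ {-1, 1}; with 0 ≤ l_f ≤ n_f−1 = 4, the allowed l_f values are {1}.
For l_f = 1: m_f ∈ {m_i−1, m_i, m_i+1} ∩ [−1, 1] = {-1, 0, 1} → 3 states.
Total: 3.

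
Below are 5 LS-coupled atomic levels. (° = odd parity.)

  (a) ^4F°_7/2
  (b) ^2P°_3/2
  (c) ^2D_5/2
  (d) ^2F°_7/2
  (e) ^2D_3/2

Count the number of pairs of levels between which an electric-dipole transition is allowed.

(a)–(b): forbidden (parity, ΔS, ΔL, ΔJ).
(a)–(c): forbidden (ΔS).
(a)–(d): forbidden (parity, ΔS).
(a)–(e): forbidden (ΔS, ΔJ).
(b)–(c): allowed.
(b)–(d): forbidden (parity, ΔL, ΔJ).
(b)–(e): allowed.
(c)–(d): allowed.
(c)–(e): forbidden (parity).
(d)–(e): forbidden (ΔJ).
Allowed pairs: 3 of 10.

3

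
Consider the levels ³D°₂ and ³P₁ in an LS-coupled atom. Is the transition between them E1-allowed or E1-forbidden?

Parity must change: odd → even — passes.
ΔS = 0: S: 1 → 1 — passes.
ΔL = 0, ±1 (not L=0↔0): L: 2 → 1, ΔL = -1 — passes.
ΔJ = 0, ±1 (not J=0↔0): J: 2 → 1, ΔJ = -1 — passes.
All four E1 rules are satisfied.

allowed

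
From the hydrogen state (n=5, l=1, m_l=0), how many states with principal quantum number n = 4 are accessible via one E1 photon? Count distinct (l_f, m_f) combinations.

4

E1 requires Δl = ±1, so l_f ∈ {0, 2}; with 0 ≤ l_f ≤ n_f−1 = 3, the allowed l_f values are {0, 2}.
For l_f = 0: m_f ∈ {m_i−1, m_i, m_i+1} ∩ [−0, 0] = {0} → 1 state.
For l_f = 2: m_f ∈ {m_i−1, m_i, m_i+1} ∩ [−2, 2] = {-1, 0, 1} → 3 states.
Total: 4.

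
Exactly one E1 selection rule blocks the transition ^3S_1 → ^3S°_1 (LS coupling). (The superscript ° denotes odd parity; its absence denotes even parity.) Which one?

Initial level: S=1, L=0, J=1, parity even. Final level: S=1, L=0, J=1, parity odd.
Parity must change: even → odd — ✓.
ΔS = 0: S: 1 → 1 — ✓.
ΔL = 0, ±1 (not L=0↔0): L: 0 → 0, ΔL = +0 — ✗.
ΔJ = 0, ±1 (not J=0↔0): J: 1 → 1, ΔJ = +0 — ✓.

the L=0 ↔ L=0 exclusion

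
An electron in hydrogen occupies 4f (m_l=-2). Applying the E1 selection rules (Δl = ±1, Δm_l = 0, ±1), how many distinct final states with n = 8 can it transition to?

E1 requires Δl = ±1, so l_f ∈ {2, 4}; with 0 ≤ l_f ≤ n_f−1 = 7, the allowed l_f values are {2, 4}.
For l_f = 2: m_f ∈ {m_i−1, m_i, m_i+1} ∩ [−2, 2] = {-2, -1} → 2 states.
For l_f = 4: m_f ∈ {m_i−1, m_i, m_i+1} ∩ [−4, 4] = {-3, -2, -1} → 3 states.
Total: 5.

5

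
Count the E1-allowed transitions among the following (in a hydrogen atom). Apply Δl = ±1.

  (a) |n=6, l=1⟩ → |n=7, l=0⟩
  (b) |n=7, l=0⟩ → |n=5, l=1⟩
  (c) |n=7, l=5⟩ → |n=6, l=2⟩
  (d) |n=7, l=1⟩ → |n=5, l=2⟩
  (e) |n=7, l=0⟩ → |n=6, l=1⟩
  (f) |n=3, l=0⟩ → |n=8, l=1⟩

(a) allowed
(b) allowed
(c) forbidden — Δl = -3 (E1 requires Δl = ±1)
(d) allowed
(e) allowed
(f) allowed
Total allowed: 5 of 6.

5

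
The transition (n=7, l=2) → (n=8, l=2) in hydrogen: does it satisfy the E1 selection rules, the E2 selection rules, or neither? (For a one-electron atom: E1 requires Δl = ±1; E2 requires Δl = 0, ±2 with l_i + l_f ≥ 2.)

Δl = 2 − 2 = +0; l_i + l_f = 4.
E1 (Δl = ±1): not satisfied.
E2 (Δl = 0,±2, l_i+l_f ≥ 2): satisfied.

E2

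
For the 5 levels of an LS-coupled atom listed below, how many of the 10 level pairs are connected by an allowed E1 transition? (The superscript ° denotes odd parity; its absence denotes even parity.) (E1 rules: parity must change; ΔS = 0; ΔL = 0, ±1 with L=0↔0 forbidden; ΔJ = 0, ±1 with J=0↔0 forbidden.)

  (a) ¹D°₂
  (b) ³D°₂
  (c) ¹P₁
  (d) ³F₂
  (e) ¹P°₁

3

(a)–(b): forbidden (parity, ΔS).
(a)–(c): allowed.
(a)–(d): forbidden (ΔS).
(a)–(e): forbidden (parity).
(b)–(c): forbidden (ΔS).
(b)–(d): allowed.
(b)–(e): forbidden (parity, ΔS).
(c)–(d): forbidden (parity, ΔS, ΔL).
(c)–(e): allowed.
(d)–(e): forbidden (ΔS, ΔL).
Allowed pairs: 3 of 10.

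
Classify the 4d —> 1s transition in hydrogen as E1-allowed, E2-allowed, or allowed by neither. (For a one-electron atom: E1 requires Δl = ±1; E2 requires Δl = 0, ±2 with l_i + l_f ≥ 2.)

Δl = 0 − 2 = -2; l_i + l_f = 2.
E1 (Δl = ±1): not satisfied.
E2 (Δl = 0,±2, l_i+l_f ≥ 2): satisfied.

E2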